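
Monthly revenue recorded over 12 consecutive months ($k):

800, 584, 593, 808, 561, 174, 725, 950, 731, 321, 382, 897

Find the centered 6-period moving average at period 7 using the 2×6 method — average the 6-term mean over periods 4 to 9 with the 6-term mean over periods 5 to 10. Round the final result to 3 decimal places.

617.583

Sum over 4–9: 808 + 561 + 174 + 725 + 950 + 731 = 3949
Sum over 5–10: 561 + 174 + 725 + 950 + 731 + 321 = 3462
CMA at t=7 = (3949 + 3462) / (2·6) = 7411 / 12 = 617.583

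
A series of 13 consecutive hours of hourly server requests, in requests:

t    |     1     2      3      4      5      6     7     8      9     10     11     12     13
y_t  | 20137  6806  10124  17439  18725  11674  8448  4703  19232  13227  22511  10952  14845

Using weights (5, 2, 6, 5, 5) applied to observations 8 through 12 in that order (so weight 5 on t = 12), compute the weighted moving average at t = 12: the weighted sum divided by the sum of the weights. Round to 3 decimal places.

13419.826

Weighted sum: 5·4703 + 2·19232 + 6·13227 + 5·22511 + 5·10952 = 23515 + 38464 + 79362 + 112555 + 54760 = 308656
Weight total: 5 + 2 + 6 + 5 + 5 = 23
WMA = 308656 / 23 = 13419.826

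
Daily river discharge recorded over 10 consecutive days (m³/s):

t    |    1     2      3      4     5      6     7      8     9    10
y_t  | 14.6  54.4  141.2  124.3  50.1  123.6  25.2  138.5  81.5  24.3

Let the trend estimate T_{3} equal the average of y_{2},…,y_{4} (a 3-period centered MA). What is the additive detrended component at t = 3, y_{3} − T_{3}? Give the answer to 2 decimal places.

Trend T_3 = (54.4 + 141.2 + 124.3) / 3 = 319.9/3 = 106.6333
Detrended value: 141.2 − 106.6333 = 34.57

34.57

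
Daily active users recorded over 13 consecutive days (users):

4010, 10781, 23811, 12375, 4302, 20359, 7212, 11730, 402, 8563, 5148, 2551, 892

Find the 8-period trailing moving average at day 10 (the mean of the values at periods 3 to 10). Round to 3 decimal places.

Sum of periods 3–10: 23811 + 12375 + 4302 + 20359 + 7212 + 11730 + 402 + 8563 = 88754
Divide by 8: 88754 / 8 = 11094.250

11094.250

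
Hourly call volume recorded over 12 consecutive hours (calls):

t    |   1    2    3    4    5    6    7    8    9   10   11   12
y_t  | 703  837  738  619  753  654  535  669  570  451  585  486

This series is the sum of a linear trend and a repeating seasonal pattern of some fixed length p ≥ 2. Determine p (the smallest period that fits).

First differences y_{t+1} − y_t: 134, -99, -119, 134, -99, -119, 134, -99, …
The difference pattern repeats every 3 terms and not for any smaller step, so p = 3.

3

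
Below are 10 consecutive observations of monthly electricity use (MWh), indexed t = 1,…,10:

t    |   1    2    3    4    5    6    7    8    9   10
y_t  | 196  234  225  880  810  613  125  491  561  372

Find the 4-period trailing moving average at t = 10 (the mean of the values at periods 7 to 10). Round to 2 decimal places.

Sum of periods 7–10: 125 + 491 + 561 + 372 = 1549
Divide by 4: 1549 / 4 = 387.25

387.25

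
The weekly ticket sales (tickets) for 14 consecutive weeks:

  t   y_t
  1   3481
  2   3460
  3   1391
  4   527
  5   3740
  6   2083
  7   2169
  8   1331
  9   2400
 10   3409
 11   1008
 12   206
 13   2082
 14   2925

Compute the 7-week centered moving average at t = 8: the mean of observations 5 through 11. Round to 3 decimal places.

2305.714

Sum of periods 5–11: 3740 + 2083 + 2169 + 1331 + 2400 + 3409 + 1008 = 16140
Divide by 7: 16140 / 7 = 2305.714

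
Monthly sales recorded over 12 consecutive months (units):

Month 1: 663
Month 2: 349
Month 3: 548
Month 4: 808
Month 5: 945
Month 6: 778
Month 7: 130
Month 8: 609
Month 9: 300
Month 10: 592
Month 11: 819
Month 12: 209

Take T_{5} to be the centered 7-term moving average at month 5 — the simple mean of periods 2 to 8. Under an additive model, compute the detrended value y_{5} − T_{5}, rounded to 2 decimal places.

Trend T_5 = (349 + 548 + 808 + 945 + 778 + 130 + 609) / 7 = 4167/7 = 595.2857
Detrended value: 945 − 595.2857 = 349.71

349.71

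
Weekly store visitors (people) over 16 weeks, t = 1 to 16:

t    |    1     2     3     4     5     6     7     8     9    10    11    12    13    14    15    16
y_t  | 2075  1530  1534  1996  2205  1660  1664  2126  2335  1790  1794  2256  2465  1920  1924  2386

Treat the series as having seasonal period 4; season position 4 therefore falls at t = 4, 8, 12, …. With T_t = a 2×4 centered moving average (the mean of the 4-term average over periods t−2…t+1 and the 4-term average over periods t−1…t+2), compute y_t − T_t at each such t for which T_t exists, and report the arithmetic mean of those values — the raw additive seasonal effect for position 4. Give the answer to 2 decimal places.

Season position 4 occurs at t = 4, 8, 12 (where T_t is defined).
t=4: T_4 = 1832.5000; y_4 − T_4 = 1996 − 1832.5000 = 163.5000
t=8: T_8 = 1962.5000; y_8 − T_8 = 2126 − 1962.5000 = 163.5000
t=12: T_12 = 2092.5000; y_12 − T_12 = 2256 − 2092.5000 = 163.5000
Mean deviation: (163.5000 + 163.5000 + 163.5000) / 3 = 163.50

163.50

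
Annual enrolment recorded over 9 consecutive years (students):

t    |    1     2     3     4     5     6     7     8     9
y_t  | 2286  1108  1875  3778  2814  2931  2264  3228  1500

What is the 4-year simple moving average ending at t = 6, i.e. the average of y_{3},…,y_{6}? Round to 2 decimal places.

2849.50

Sum of periods 3–6: 1875 + 3778 + 2814 + 2931 = 11398
Divide by 4: 11398 / 4 = 2849.50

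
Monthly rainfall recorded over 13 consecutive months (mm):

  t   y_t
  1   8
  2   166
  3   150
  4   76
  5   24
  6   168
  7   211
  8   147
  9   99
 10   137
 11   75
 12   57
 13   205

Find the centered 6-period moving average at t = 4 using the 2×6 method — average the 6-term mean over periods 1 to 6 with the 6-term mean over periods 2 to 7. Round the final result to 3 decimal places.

115.583

Sum over 1–6: 8 + 166 + 150 + 76 + 24 + 168 = 592
Sum over 2–7: 166 + 150 + 76 + 24 + 168 + 211 = 795
CMA at t=4 = (592 + 795) / (2·6) = 1387 / 12 = 115.583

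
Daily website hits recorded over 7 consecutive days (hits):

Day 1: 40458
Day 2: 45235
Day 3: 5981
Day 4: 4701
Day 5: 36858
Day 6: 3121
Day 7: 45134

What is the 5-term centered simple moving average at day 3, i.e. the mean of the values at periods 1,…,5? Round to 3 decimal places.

Sum of periods 1–5: 40458 + 45235 + 5981 + 4701 + 36858 = 133233
Divide by 5: 133233 / 5 = 26646.600

26646.600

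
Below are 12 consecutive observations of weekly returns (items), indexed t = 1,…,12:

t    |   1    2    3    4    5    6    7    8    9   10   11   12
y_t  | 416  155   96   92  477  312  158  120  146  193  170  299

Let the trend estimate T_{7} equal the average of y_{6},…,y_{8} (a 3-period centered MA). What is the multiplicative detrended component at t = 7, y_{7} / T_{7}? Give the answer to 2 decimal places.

0.80

Trend T_7 = (312 + 158 + 120) / 3 = 590/3 = 196.6667
Ratio to trend: 158 / 196.6667 = 0.80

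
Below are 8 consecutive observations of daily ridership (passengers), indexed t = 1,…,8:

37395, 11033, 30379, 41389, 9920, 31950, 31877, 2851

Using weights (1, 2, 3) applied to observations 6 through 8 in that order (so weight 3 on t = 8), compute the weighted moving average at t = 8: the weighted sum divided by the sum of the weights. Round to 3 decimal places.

17376.167

Weighted sum: 1·31950 + 2·31877 + 3·2851 = 31950 + 63754 + 8553 = 104257
Weight total: 1 + 2 + 3 = 6
WMA = 104257 / 6 = 17376.167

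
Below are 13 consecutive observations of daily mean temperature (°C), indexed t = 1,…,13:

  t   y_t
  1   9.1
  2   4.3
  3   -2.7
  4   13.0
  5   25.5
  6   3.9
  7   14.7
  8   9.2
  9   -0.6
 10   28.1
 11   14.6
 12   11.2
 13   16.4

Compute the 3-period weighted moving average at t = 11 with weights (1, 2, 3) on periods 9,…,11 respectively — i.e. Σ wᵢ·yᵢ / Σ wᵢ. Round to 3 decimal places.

16.567

Weighted sum: 1·-0.6 + 2·28.1 + 3·14.6 = -0.6 + 56.2 + 43.8 = 99.4
Weight total: 1 + 2 + 3 = 6
WMA = 99.4 / 6 = 16.567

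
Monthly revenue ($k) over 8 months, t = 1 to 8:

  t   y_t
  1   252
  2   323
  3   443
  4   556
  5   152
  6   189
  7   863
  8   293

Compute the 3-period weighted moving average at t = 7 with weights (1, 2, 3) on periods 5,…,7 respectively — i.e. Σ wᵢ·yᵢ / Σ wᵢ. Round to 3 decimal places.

Weighted sum: 1·152 + 2·189 + 3·863 = 152 + 378 + 2589 = 3119
Weight total: 1 + 2 + 3 = 6
WMA = 3119 / 6 = 519.833

519.833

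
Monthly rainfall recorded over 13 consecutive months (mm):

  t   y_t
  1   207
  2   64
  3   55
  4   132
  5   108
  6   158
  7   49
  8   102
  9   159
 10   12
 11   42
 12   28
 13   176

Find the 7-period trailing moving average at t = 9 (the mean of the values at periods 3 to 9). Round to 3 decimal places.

Sum of periods 3–9: 55 + 132 + 108 + 158 + 49 + 102 + 159 = 763
Divide by 7: 763 / 7 = 109.000

109.000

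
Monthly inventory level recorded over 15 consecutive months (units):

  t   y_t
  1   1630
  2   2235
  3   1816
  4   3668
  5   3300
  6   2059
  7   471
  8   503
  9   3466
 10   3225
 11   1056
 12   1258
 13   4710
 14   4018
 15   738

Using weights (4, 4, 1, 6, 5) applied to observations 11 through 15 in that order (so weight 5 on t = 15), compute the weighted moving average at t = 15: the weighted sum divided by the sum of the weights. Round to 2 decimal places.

2088.20

Weighted sum: 4·1056 + 4·1258 + 1·4710 + 6·4018 + 5·738 = 4224 + 5032 + 4710 + 24108 + 3690 = 41764
Weight total: 4 + 4 + 1 + 6 + 5 = 20
WMA = 41764 / 20 = 2088.20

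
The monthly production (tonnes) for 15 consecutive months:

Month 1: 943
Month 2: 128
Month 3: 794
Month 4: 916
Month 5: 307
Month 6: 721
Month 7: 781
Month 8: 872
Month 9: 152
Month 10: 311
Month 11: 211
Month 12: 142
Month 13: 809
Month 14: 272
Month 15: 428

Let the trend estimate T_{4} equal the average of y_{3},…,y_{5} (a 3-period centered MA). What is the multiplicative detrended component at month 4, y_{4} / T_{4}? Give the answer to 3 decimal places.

1.362

Trend T_4 = (794 + 916 + 307) / 3 = 2017/3 = 672.33333
Ratio to trend: 916 / 672.33333 = 1.362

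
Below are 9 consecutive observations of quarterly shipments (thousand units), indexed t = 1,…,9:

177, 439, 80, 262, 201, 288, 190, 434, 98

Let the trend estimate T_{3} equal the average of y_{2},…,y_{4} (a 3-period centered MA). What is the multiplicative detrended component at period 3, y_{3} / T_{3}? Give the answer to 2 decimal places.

Trend T_3 = (439 + 80 + 262) / 3 = 781/3 = 260.3333
Ratio to trend: 80 / 260.3333 = 0.31

0.31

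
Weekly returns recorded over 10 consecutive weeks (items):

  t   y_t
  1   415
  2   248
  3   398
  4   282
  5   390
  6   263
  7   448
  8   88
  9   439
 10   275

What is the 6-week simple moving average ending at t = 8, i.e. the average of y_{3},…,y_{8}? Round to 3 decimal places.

Sum of periods 3–8: 398 + 282 + 390 + 263 + 448 + 88 = 1869
Divide by 6: 1869 / 6 = 311.500

311.500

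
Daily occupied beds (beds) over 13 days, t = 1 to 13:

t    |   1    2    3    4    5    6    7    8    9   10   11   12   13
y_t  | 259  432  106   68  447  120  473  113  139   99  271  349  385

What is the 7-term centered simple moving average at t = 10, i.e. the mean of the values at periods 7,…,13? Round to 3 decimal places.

261.286

Sum of periods 7–13: 473 + 113 + 139 + 99 + 271 + 349 + 385 = 1829
Divide by 7: 1829 / 7 = 261.286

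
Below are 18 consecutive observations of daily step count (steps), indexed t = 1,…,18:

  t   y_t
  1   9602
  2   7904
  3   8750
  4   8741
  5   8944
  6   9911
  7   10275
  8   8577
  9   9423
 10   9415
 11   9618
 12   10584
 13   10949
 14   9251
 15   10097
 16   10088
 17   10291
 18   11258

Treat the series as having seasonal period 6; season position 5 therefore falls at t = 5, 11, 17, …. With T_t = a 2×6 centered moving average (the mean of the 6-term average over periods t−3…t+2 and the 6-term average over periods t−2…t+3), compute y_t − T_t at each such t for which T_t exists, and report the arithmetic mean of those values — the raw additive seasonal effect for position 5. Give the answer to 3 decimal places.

Season position 5 occurs at t = 5, 11 (where T_t is defined).
t=5: T_5 = 9143.58333; y_5 − T_5 = 8944 − 9143.58333 = -199.58333
t=11: T_11 = 9817.16667; y_11 − T_11 = 9618 − 9817.16667 = -199.16667
Mean deviation: (-199.58333 + -199.16667) / 2 = -199.375

-199.375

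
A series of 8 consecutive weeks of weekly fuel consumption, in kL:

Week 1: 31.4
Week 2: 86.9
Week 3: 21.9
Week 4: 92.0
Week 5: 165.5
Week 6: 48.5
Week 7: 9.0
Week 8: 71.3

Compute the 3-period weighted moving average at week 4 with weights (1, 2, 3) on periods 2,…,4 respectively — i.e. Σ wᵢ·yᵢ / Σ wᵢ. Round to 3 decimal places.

67.783

Weighted sum: 1·86.9 + 2·21.9 + 3·92.0 = 86.9 + 43.8 + 276.0 = 406.7
Weight total: 1 + 2 + 3 = 6
WMA = 406.7 / 6 = 67.783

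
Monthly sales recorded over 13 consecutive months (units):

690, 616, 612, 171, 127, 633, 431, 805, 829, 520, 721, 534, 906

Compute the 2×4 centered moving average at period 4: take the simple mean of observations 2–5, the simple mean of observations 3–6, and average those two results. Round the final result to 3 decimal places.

383.625

Sum over 2–5: 616 + 612 + 171 + 127 = 1526
Sum over 3–6: 612 + 171 + 127 + 633 = 1543
CMA at t=4 = (1526 + 1543) / (2·4) = 3069 / 8 = 383.625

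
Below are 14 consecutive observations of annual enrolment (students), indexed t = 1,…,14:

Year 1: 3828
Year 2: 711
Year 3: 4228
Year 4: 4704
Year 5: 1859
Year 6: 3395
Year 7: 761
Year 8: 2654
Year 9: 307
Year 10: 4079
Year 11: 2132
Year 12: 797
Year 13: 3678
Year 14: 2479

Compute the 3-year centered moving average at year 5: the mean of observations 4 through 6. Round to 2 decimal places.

3319.33

Sum of periods 4–6: 4704 + 1859 + 3395 = 9958
Divide by 3: 9958 / 3 = 3319.33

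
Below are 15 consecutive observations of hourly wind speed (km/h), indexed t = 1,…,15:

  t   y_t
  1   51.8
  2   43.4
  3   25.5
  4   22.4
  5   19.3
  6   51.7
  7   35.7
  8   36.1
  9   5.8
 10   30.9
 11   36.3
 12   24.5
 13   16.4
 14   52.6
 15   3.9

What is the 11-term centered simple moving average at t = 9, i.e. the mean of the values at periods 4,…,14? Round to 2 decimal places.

30.15

Sum of periods 4–14: 22.4 + 19.3 + 51.7 + 35.7 + 36.1 + 5.8 + 30.9 + 36.3 + 24.5 + 16.4 + 52.6 = 331.7
Divide by 11: 331.7 / 11 = 30.15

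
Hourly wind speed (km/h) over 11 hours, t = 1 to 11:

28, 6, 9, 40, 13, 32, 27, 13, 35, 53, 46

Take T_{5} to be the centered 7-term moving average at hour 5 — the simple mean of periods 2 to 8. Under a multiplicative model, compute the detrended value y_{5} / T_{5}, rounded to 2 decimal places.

Trend T_5 = (6 + 9 + 40 + 13 + 32 + 27 + 13) / 7 = 140/7 = 20.0000
Ratio to trend: 13 / 20.0000 = 0.65

0.65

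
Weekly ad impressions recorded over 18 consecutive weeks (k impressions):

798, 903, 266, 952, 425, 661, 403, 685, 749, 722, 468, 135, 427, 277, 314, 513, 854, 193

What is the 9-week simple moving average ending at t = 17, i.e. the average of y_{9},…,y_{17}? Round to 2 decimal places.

Sum of periods 9–17: 749 + 722 + 468 + 135 + 427 + 277 + 314 + 513 + 854 = 4459
Divide by 9: 4459 / 9 = 495.44

495.44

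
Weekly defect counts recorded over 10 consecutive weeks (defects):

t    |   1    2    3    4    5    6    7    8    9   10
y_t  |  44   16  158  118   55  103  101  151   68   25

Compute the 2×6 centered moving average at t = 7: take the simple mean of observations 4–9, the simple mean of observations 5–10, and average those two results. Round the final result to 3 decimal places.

91.583

Sum over 4–9: 118 + 55 + 103 + 101 + 151 + 68 = 596
Sum over 5–10: 55 + 103 + 101 + 151 + 68 + 25 = 503
CMA at t=7 = (596 + 503) / (2·6) = 1099 / 12 = 91.583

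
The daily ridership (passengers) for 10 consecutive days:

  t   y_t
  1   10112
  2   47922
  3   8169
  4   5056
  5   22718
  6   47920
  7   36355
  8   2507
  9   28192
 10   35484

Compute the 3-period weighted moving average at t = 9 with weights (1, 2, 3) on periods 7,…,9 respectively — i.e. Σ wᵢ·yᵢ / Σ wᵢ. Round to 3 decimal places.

Weighted sum: 1·36355 + 2·2507 + 3·28192 = 36355 + 5014 + 84576 = 125945
Weight total: 1 + 2 + 3 = 6
WMA = 125945 / 6 = 20990.833

20990.833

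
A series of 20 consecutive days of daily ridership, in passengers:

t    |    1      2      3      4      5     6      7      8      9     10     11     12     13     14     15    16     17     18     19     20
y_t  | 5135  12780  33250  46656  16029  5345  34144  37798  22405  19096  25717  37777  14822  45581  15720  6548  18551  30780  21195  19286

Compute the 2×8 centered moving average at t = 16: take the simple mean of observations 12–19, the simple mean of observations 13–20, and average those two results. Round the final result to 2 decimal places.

22716.06

Sum over 12–19: 37777 + 14822 + 45581 + 15720 + 6548 + 18551 + 30780 + 21195 = 190974
Sum over 13–20: 14822 + 45581 + 15720 + 6548 + 18551 + 30780 + 21195 + 19286 = 172483
CMA at t=16 = (190974 + 172483) / (2·8) = 363457 / 16 = 22716.06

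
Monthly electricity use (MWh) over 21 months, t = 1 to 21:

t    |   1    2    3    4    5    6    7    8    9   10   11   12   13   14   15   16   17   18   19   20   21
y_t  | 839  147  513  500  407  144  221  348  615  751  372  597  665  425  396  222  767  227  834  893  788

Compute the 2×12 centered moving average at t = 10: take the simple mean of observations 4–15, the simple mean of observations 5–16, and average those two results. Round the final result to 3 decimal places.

441.833

Sum over 4–15: 500 + 407 + 144 + 221 + 348 + 615 + 751 + 372 + 597 + 665 + 425 + 396 = 5441
Sum over 5–16: 407 + 144 + 221 + 348 + 615 + 751 + 372 + 597 + 665 + 425 + 396 + 222 = 5163
CMA at t=10 = (5441 + 5163) / (2·12) = 10604 / 24 = 441.833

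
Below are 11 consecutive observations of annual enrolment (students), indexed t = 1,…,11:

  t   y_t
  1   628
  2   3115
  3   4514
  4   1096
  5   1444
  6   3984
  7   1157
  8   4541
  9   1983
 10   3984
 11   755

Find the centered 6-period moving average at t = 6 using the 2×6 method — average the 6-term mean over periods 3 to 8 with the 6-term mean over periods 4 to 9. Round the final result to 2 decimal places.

Sum over 3–8: 4514 + 1096 + 1444 + 3984 + 1157 + 4541 = 16736
Sum over 4–9: 1096 + 1444 + 3984 + 1157 + 4541 + 1983 = 14205
CMA at t=6 = (16736 + 14205) / (2·6) = 30941 / 12 = 2578.42

2578.42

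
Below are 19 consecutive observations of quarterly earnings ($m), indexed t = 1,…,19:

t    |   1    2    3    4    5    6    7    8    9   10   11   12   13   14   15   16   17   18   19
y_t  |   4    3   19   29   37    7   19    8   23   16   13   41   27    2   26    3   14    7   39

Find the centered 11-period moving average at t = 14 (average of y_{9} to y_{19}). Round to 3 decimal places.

19.182

Sum of periods 9–19: 23 + 16 + 13 + 41 + 27 + 2 + 26 + 3 + 14 + 7 + 39 = 211
Divide by 11: 211 / 11 = 19.182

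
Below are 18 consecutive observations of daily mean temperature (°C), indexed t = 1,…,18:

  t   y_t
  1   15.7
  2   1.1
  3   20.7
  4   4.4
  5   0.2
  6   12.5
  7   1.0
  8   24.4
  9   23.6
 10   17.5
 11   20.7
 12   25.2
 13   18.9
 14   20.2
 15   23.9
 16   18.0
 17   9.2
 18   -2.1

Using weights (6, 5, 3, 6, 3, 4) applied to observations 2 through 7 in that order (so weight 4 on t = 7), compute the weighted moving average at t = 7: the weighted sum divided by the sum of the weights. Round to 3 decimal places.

6.148

Weighted sum: 6·1.1 + 5·20.7 + 3·4.4 + 6·0.2 + 3·12.5 + 4·1.0 = 6.6 + 103.5 + 13.2 + 1.2 + 37.5 + 4.0 = 166.0
Weight total: 6 + 5 + 3 + 6 + 3 + 4 = 27
WMA = 166.0 / 27 = 6.148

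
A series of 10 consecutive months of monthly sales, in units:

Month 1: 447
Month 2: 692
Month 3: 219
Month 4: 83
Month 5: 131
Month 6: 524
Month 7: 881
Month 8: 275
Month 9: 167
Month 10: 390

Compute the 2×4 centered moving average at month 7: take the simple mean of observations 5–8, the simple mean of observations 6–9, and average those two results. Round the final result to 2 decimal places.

Sum over 5–8: 131 + 524 + 881 + 275 = 1811
Sum over 6–9: 524 + 881 + 275 + 167 = 1847
CMA at t=7 = (1811 + 1847) / (2·4) = 3658 / 8 = 457.25

457.25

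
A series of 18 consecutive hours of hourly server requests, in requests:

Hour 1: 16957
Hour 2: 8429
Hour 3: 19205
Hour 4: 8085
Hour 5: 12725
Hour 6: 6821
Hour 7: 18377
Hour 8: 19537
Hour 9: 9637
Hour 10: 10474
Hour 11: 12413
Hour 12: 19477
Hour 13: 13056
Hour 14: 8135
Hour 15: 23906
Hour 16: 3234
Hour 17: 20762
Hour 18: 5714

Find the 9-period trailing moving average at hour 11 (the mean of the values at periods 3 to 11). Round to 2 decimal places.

Sum of periods 3–11: 19205 + 8085 + 12725 + 6821 + 18377 + 19537 + 9637 + 10474 + 12413 = 117274
Divide by 9: 117274 / 9 = 13030.44

13030.44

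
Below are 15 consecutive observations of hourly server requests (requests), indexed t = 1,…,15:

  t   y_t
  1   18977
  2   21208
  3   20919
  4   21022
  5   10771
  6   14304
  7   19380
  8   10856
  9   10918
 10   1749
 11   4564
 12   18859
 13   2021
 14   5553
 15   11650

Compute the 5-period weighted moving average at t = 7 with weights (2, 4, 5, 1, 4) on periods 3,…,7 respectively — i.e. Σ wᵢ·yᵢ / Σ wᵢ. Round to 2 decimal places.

Weighted sum: 2·20919 + 4·21022 + 5·10771 + 1·14304 + 4·19380 = 41838 + 84088 + 53855 + 14304 + 77520 = 271605
Weight total: 2 + 4 + 5 + 1 + 4 = 16
WMA = 271605 / 16 = 16975.31

16975.31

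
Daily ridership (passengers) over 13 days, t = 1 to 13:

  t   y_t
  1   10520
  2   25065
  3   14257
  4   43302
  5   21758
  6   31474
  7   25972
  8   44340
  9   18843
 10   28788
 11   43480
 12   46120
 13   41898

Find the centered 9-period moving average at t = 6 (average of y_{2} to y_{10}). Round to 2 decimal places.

28199.89

Sum of periods 2–10: 25065 + 14257 + 43302 + 21758 + 31474 + 25972 + 44340 + 18843 + 28788 = 253799
Divide by 9: 253799 / 9 = 28199.89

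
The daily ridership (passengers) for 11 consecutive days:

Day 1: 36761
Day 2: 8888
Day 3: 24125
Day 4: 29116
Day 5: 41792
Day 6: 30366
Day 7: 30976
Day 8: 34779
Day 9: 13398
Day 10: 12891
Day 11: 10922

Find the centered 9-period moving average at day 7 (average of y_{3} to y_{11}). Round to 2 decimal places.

25373.89

Sum of periods 3–11: 24125 + 29116 + 41792 + 30366 + 30976 + 34779 + 13398 + 12891 + 10922 = 228365
Divide by 9: 228365 / 9 = 25373.89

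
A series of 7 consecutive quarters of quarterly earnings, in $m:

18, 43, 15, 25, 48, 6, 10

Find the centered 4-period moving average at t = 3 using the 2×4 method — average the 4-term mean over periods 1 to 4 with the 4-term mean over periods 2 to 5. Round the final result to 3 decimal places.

Sum over 1–4: 18 + 43 + 15 + 25 = 101
Sum over 2–5: 43 + 15 + 25 + 48 = 131
CMA at t=3 = (101 + 131) / (2·4) = 232 / 8 = 29.000

29.000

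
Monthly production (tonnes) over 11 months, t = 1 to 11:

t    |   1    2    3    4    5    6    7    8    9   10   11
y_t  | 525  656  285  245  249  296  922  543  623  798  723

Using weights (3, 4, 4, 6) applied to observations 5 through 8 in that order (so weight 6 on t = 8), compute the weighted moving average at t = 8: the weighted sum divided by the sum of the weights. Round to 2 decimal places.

Weighted sum: 3·249 + 4·296 + 4·922 + 6·543 = 747 + 1184 + 3688 + 3258 = 8877
Weight total: 3 + 4 + 4 + 6 = 17
WMA = 8877 / 17 = 522.18

522.18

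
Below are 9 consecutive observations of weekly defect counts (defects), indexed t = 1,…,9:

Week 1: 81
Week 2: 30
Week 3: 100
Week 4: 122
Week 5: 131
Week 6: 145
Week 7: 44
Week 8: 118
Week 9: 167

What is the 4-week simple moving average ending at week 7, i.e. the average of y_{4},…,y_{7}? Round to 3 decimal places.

110.500

Sum of periods 4–7: 122 + 131 + 145 + 44 = 442
Divide by 4: 442 / 4 = 110.500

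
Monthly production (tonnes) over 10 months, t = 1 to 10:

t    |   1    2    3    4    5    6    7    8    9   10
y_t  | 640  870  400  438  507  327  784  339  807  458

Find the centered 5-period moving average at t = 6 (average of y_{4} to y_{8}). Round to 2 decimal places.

479.00

Sum of periods 4–8: 438 + 507 + 327 + 784 + 339 = 2395
Divide by 5: 2395 / 5 = 479.00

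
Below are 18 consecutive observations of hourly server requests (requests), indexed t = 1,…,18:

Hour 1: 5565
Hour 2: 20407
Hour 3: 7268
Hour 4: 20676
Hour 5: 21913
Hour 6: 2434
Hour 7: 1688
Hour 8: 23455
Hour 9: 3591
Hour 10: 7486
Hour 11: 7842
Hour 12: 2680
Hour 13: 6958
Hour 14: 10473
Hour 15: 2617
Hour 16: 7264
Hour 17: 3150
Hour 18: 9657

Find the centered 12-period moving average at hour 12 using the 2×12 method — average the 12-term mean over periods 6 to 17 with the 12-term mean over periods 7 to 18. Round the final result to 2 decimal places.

6937.46

Sum over 6–17: 2434 + 1688 + 23455 + 3591 + 7486 + 7842 + 2680 + 6958 + 10473 + 2617 + 7264 + 3150 = 79638
Sum over 7–18: 1688 + 23455 + 3591 + 7486 + 7842 + 2680 + 6958 + 10473 + 2617 + 7264 + 3150 + 9657 = 86861
CMA at t=12 = (79638 + 86861) / (2·12) = 166499 / 24 = 6937.46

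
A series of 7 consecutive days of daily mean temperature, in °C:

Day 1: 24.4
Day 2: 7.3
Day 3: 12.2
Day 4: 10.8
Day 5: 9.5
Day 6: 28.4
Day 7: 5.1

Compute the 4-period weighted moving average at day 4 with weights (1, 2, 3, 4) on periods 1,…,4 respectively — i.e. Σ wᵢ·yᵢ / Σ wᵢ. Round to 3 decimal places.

Weighted sum: 1·24.4 + 2·7.3 + 3·12.2 + 4·10.8 = 24.4 + 14.6 + 36.6 + 43.2 = 118.8
Weight total: 1 + 2 + 3 + 4 = 10
WMA = 118.8 / 10 = 11.880

11.880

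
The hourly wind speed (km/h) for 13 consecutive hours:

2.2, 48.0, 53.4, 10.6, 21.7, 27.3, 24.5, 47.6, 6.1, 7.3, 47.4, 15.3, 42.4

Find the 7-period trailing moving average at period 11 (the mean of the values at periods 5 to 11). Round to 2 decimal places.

25.99

Sum of periods 5–11: 21.7 + 27.3 + 24.5 + 47.6 + 6.1 + 7.3 + 47.4 = 181.9
Divide by 7: 181.9 / 7 = 25.99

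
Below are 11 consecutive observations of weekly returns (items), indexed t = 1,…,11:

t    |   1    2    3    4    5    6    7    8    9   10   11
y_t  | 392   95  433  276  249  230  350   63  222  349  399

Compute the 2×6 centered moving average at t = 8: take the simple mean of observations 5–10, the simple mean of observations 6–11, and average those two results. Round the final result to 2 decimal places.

256.33

Sum over 5–10: 249 + 230 + 350 + 63 + 222 + 349 = 1463
Sum over 6–11: 230 + 350 + 63 + 222 + 349 + 399 = 1613
CMA at t=8 = (1463 + 1613) / (2·6) = 3076 / 12 = 256.33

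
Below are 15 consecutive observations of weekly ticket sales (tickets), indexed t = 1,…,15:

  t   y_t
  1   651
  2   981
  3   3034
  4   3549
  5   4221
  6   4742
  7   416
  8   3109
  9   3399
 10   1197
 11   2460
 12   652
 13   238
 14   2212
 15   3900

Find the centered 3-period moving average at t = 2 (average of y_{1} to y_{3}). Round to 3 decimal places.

1555.333

Sum of periods 1–3: 651 + 981 + 3034 = 4666
Divide by 3: 4666 / 3 = 1555.333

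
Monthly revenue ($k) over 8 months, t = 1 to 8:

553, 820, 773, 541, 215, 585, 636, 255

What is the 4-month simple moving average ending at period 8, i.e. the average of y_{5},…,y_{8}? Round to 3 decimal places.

Sum of periods 5–8: 215 + 585 + 636 + 255 = 1691
Divide by 4: 1691 / 4 = 422.750

422.750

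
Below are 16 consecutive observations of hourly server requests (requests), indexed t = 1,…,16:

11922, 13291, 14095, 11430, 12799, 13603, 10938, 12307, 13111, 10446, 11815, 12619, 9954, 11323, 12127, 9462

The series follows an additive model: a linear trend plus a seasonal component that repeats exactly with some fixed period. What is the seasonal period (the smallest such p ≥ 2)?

3

First differences y_{t+1} − y_t: 1369, 804, -2665, 1369, 804, -2665, 1369, 804, …
The difference pattern repeats every 3 terms and not for any smaller step, so p = 3.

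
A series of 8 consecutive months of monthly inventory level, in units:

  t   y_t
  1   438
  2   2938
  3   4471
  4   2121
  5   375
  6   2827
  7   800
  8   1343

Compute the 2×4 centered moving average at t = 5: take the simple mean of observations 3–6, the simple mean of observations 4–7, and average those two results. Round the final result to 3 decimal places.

1989.625

Sum over 3–6: 4471 + 2121 + 375 + 2827 = 9794
Sum over 4–7: 2121 + 375 + 2827 + 800 = 6123
CMA at t=5 = (9794 + 6123) / (2·4) = 15917 / 8 = 1989.625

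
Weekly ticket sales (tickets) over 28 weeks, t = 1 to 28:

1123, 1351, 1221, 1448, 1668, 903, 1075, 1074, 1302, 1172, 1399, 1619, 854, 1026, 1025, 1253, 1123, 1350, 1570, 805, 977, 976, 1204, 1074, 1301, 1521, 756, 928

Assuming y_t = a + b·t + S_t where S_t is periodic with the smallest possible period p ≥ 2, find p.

7

First differences y_{t+1} − y_t: 228, -130, 227, 220, -765, 172, -1, 228, -130, 227, 220, -765, 172, -1, 228, -130, …
The difference pattern repeats every 7 terms and not for any smaller step, so p = 7.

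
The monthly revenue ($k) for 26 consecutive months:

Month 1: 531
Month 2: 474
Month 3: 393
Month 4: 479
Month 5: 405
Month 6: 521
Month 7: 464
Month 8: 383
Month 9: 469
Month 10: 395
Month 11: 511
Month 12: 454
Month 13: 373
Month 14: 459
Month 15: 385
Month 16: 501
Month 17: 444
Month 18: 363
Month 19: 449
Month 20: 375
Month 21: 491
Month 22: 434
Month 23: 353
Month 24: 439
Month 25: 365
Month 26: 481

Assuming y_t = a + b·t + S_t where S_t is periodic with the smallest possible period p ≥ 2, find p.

5

First differences y_{t+1} − y_t: -57, -81, 86, -74, 116, -57, -81, 86, -74, 116, -57, -81, …
The difference pattern repeats every 5 terms and not for any smaller step, so p = 5.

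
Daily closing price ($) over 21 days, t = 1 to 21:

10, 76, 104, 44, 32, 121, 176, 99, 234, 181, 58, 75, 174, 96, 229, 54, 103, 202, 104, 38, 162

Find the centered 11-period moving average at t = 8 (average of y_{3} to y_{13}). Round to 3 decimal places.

Sum of periods 3–13: 104 + 44 + 32 + 121 + 176 + 99 + 234 + 181 + 58 + 75 + 174 = 1298
Divide by 11: 1298 / 11 = 118.000

118.000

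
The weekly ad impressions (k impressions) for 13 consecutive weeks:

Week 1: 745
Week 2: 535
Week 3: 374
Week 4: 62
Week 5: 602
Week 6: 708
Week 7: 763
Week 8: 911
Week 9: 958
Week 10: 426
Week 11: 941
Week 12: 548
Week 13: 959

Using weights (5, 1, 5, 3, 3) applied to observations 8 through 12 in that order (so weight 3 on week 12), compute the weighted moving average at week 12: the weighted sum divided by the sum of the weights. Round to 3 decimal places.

Weighted sum: 5·911 + 1·958 + 5·426 + 3·941 + 3·548 = 4555 + 958 + 2130 + 2823 + 1644 = 12110
Weight total: 5 + 1 + 5 + 3 + 3 = 17
WMA = 12110 / 17 = 712.353

712.353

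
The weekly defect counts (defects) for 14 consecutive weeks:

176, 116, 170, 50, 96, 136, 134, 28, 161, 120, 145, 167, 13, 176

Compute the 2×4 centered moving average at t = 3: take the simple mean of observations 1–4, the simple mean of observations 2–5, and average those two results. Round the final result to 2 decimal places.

Sum over 1–4: 176 + 116 + 170 + 50 = 512
Sum over 2–5: 116 + 170 + 50 + 96 = 432
CMA at t=3 = (512 + 432) / (2·4) = 944 / 8 = 118.00

118.00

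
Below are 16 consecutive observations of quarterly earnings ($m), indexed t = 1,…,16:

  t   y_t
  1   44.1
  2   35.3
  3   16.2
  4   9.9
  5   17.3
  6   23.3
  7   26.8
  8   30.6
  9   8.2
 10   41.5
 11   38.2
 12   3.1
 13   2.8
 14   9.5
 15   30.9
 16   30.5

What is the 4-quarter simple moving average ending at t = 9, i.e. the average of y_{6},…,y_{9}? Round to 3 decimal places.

Sum of periods 6–9: 23.3 + 26.8 + 30.6 + 8.2 = 88.9
Divide by 4: 88.9 / 4 = 22.225

22.225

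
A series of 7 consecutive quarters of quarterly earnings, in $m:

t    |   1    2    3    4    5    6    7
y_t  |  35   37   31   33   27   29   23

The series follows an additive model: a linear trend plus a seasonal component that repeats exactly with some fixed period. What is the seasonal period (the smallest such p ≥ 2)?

2

First differences y_{t+1} − y_t: 2, -6, 2, -6, 2, -6, …
The difference pattern repeats every 2 terms and not for any smaller step, so p = 2.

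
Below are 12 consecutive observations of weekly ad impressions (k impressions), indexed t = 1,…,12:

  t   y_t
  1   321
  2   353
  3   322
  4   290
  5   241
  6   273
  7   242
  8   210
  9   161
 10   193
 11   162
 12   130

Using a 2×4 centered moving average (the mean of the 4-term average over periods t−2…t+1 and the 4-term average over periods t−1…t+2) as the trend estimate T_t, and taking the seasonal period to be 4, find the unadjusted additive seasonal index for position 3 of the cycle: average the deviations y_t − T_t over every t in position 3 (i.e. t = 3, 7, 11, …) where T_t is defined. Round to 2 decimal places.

Season position 3 occurs at t = 3, 7 (where T_t is defined).
t=3: T_3 = 311.5000; y_3 − T_3 = 322 − 311.5000 = 10.5000
t=7: T_7 = 231.5000; y_7 − T_7 = 242 − 231.5000 = 10.5000
Mean deviation: (10.5000 + 10.5000) / 2 = 10.50

10.50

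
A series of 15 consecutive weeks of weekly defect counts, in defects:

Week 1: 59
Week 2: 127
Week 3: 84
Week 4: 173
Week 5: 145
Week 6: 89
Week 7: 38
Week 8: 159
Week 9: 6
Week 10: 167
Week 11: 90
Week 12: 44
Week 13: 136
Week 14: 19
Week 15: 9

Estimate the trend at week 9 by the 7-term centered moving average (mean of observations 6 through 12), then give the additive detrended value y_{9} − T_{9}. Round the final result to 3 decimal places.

-78.714

Trend T_9 = (89 + 38 + 159 + 6 + 167 + 90 + 44) / 7 = 593/7 = 84.71429
Detrended value: 6 − 84.71429 = -78.714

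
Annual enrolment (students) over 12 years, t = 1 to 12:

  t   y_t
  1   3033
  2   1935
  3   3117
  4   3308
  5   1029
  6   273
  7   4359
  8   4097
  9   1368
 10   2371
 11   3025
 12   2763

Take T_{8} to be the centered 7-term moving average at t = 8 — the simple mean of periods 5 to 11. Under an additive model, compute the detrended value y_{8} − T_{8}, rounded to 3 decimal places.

Trend T_8 = (1029 + 273 + 4359 + 4097 + 1368 + 2371 + 3025) / 7 = 16522/7 = 2360.28571
Detrended value: 4097 − 2360.28571 = 1736.714

1736.714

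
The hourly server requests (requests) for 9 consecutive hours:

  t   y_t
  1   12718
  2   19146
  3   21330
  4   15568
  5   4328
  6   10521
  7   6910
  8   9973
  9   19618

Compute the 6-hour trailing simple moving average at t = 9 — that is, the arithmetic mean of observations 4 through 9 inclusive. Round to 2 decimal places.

11153.00

Sum of periods 4–9: 15568 + 4328 + 10521 + 6910 + 9973 + 19618 = 66918
Divide by 6: 66918 / 6 = 11153.00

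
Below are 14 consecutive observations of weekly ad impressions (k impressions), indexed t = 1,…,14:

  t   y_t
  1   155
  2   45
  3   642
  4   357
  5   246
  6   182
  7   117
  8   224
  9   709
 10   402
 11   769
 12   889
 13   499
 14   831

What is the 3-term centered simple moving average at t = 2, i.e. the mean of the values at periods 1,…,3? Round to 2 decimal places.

Sum of periods 1–3: 155 + 45 + 642 = 842
Divide by 3: 842 / 3 = 280.67

280.67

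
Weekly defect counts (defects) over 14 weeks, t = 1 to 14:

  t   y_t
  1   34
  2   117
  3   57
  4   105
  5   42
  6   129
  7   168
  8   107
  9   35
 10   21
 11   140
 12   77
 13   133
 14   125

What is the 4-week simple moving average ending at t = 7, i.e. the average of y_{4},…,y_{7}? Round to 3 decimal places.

111.000

Sum of periods 4–7: 105 + 42 + 129 + 168 = 444
Divide by 4: 444 / 4 = 111.000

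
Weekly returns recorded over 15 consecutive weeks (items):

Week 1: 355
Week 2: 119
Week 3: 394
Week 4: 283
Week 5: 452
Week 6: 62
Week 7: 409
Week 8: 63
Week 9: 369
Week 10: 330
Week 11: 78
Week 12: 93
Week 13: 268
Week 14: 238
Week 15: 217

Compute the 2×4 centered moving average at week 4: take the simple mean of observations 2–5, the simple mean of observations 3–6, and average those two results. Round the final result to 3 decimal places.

Sum over 2–5: 119 + 394 + 283 + 452 = 1248
Sum over 3–6: 394 + 283 + 452 + 62 = 1191
CMA at t=4 = (1248 + 1191) / (2·4) = 2439 / 8 = 304.875

304.875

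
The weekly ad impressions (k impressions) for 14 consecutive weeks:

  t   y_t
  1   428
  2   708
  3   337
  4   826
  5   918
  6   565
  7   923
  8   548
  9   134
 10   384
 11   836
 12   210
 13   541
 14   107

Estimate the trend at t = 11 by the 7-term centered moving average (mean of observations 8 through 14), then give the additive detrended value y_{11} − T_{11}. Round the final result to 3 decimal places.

441.714

Trend T_11 = (548 + 134 + 384 + 836 + 210 + 541 + 107) / 7 = 2760/7 = 394.28571
Detrended value: 836 − 394.28571 = 441.714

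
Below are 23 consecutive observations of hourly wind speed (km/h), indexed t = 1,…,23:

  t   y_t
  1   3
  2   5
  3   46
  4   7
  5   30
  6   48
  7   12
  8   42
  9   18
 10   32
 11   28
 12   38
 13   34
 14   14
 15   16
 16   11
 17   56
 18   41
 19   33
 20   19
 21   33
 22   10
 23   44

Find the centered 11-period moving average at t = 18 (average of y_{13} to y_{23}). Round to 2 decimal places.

Sum of periods 13–23: 34 + 14 + 16 + 11 + 56 + 41 + 33 + 19 + 33 + 10 + 44 = 311
Divide by 11: 311 / 11 = 28.27

28.27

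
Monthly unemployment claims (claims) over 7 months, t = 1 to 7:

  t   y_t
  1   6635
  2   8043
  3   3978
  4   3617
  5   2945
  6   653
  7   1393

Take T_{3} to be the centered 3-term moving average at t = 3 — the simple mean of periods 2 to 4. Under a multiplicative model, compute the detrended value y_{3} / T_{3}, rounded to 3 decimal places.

0.763

Trend T_3 = (8043 + 3978 + 3617) / 3 = 15638/3 = 5212.66667
Ratio to trend: 3978 / 5212.66667 = 0.763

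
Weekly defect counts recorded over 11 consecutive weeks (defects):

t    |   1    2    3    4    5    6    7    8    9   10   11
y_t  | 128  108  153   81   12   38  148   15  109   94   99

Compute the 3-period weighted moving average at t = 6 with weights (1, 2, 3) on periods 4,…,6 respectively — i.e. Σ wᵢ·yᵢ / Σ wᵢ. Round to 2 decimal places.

Weighted sum: 1·81 + 2·12 + 3·38 = 81 + 24 + 114 = 219
Weight total: 1 + 2 + 3 = 6
WMA = 219 / 6 = 36.50

36.50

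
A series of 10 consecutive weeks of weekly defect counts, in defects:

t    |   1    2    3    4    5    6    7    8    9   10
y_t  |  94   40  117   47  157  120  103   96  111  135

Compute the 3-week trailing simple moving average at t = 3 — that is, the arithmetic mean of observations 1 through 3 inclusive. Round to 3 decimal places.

Sum of periods 1–3: 94 + 40 + 117 = 251
Divide by 3: 251 / 3 = 83.667

83.667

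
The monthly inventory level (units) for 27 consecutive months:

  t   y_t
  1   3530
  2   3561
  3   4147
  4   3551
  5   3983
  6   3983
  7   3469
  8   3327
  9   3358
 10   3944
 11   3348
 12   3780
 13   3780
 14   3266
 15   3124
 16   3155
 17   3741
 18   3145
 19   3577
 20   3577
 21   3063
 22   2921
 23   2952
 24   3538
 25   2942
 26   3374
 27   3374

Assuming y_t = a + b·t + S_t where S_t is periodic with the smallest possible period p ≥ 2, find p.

First differences y_{t+1} − y_t: 31, 586, -596, 432, 0, -514, -142, 31, 586, -596, 432, 0, -514, -142, 31, 586, …
The difference pattern repeats every 7 terms and not for any smaller step, so p = 7.

7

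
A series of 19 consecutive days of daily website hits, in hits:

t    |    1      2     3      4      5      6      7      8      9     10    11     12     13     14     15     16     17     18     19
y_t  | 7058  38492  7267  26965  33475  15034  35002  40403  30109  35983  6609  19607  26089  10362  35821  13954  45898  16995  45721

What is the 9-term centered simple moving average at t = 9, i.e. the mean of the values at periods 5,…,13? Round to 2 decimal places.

Sum of periods 5–13: 33475 + 15034 + 35002 + 40403 + 30109 + 35983 + 6609 + 19607 + 26089 = 242311
Divide by 9: 242311 / 9 = 26923.44

26923.44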